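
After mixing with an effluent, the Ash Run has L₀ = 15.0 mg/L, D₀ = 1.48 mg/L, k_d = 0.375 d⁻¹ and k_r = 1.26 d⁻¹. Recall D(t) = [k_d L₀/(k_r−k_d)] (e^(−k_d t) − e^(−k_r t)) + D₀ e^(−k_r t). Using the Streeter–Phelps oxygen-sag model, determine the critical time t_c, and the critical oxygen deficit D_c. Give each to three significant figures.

t_c = [1/(k_r−k_d)] ln[(k_r/k_d)(1 − D₀(k_r−k_d)/(k_d L₀))]
= [1/(1.26−0.375)] ln[(1.26/0.375)(1 − 1.48×0.8850/(0.375×15.0))]
= (1/0.8850) ln[3.360 × 0.7671] = 1.130 × ln(2.578) = 1.130 × 0.9469 = 1.070 d.
D_c = (k_d/k_r) L₀ e^(−k_d t_c) = (0.375/1.26) × 15.0 × e^(−0.375×1.070) = 0.2976 × 15.0 × 0.6695 = 2.989 mg/L.

t_c ≈ 1.07 d; D_c ≈ 2.99 mg/L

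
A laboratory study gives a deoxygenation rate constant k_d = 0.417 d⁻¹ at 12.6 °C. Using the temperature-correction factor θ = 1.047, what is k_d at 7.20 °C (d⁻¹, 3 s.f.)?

k_d ≈ 0.325 d⁻¹

k_d(T₂) = k_d(T₁) · θ^(T₂−T₁) = 0.417 × 1.047^(7.20−12.6)
= 0.417 × 1.047^-5.40 = 0.417 × 0.7803 = 0.3254 d⁻¹.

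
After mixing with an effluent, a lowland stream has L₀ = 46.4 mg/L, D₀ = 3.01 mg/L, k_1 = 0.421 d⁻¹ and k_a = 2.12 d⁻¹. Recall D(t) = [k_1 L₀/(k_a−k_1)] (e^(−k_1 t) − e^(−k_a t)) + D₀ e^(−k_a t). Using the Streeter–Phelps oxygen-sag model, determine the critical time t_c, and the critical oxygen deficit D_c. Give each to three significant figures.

With k_a/k_1 = 5.036 and 1 − D₀(k_a−k_1)/(k_1 L₀) = 0.7382,
t_c = ln(5.036 × 0.7382) / (2.12 − 0.421) = ln(3.717) / 1.699 = 1.313/1.699 = 0.7728 d.
D_c = (k_1/k_a) L₀ e^(−k_1 t_c) = (0.421/2.12) × 46.4 × e^(−0.421×0.7728) = 0.1986 × 46.4 × 0.7223 = 6.655 mg/L.

t_c ≈ 0.773 d; D_c ≈ 6.66 mg/L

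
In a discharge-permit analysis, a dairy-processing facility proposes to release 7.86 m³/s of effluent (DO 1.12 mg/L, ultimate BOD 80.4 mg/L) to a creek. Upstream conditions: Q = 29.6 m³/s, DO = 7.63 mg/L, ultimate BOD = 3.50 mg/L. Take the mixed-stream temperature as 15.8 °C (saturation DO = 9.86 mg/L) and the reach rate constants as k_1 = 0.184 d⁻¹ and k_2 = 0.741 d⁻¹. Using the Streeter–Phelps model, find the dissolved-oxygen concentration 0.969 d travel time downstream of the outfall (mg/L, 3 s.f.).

Mixed DO = (29.6×7.63 + 7.86×1.12)/(29.6+7.86) = 234.7/37.46 = 6.264 mg/L.
Mixed L₀ = (29.6×3.50 + 7.86×80.4)/(37.46) = 735.5/37.46 = 19.64 mg/L.
Initial deficit D₀ = C_s − DO₀ = 9.86 − 6.264 = 3.596 mg/L.
D(0.969) = [0.184×19.64/(0.741−0.184)](e^(−0.184×0.969) − e^(−0.741×0.969)) + 3.596 e^(−0.741×0.969)
= 6.486 × (0.8367 − 0.4877) + 3.596 × 0.4877 = 4.017 mg/L.
DO = 9.86 − 4.017 = 5.843 mg/L.

DO ≈ 5.84 mg/L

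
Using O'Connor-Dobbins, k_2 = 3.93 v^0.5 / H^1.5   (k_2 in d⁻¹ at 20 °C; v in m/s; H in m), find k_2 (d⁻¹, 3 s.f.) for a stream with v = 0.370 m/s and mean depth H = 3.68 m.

k_2 ≈ 0.339 d⁻¹

k_2 = 3.93 × 0.370^0.5 / 3.68^1.5 = 3.93 × 0.6083 / 7.059 = 0.3386 d⁻¹.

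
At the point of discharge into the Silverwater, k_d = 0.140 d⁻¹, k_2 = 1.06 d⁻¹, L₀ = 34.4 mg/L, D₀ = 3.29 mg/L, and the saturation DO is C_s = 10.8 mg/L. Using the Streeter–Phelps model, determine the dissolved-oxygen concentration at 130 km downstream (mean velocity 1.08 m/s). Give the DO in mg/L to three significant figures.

DO ≈ 6.94 mg/L

Travel time t = x/v = 130 km / (1.08 m/s) = 130000 m / 1.08 m/s = 120400 s = 1.393 d.
k_d L₀/(k_2−k_d) = 0.140×34.4/(1.06−0.140) = 4.816/0.9200 = 5.235 mg/L.
e^(−k_d t) = e^(−0.140×1.393) = 0.8228; e^(−k_2 t) = e^(−1.06×1.393) = 0.2284.
D = 5.235 × (0.8228 − 0.2284) + 3.29 × 0.2284 = 3.112 + 0.7514 = 3.863 mg/L.
DO = C_s − D = 10.8 − 3.863 = 6.937 mg/L.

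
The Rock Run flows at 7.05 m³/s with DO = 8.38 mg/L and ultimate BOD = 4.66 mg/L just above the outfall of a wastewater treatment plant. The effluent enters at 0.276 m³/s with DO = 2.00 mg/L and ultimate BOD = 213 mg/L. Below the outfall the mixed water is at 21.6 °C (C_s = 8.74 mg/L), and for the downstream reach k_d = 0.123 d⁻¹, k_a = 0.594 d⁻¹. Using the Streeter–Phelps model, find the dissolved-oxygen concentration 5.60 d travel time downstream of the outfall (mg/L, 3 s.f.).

DO ≈ 7.20 mg/L

Mixed DO = (7.05×8.38 + 0.276×2.00)/(7.05+0.276) = 59.63/7.326 = 8.140 mg/L.
Mixed L₀ = (7.05×4.66 + 0.276×213)/(7.326) = 91.64/7.326 = 12.51 mg/L.
Initial deficit D₀ = C_s − DO₀ = 8.74 − 8.140 = 0.6004 mg/L.
D(5.60) = [0.123×12.51/(0.594−0.123)](e^(−0.123×5.60) − e^(−0.594×5.60)) + 0.6004 e^(−0.594×5.60)
= 3.267 × (0.5022 − 0.03592) + 0.6004 × 0.03592 = 1.545 mg/L.
DO = 8.74 − 1.545 = 7.195 mg/L.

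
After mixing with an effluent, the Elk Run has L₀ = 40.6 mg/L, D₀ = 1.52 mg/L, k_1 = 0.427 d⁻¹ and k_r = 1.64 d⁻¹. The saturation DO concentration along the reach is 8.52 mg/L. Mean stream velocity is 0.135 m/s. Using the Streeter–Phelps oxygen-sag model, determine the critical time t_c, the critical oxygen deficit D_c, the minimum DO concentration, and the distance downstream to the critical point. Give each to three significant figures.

With k_r/k_1 = 3.841 and 1 − D₀(k_r−k_1)/(k_1 L₀) = 0.8936,
t_c = ln(3.841 × 0.8936) / (1.64 − 0.427) = ln(3.432) / 1.213 = 1.233/1.213 = 1.017 d.
L(t_c) = L₀ e^(−k_1 t_c) = 40.6 × 0.6478 = 26.30 mg/L, and at the critical point k_r D_c = k_1 L, so D_c = (0.427/1.64) × 26.30 = 6.848 mg/L.
Minimum DO = C_s − D_c = 8.52 − 6.848 = 1.672 mg/L.
x_c = v t_c = 0.135 m/s × 1.017 d × 86400 s/d = 11860 m ≈ 11.9 km.

t_c ≈ 1.02 d; D_c ≈ 6.85 mg/L; min DO ≈ 1.67 mg/L; x_c ≈ 11.9 km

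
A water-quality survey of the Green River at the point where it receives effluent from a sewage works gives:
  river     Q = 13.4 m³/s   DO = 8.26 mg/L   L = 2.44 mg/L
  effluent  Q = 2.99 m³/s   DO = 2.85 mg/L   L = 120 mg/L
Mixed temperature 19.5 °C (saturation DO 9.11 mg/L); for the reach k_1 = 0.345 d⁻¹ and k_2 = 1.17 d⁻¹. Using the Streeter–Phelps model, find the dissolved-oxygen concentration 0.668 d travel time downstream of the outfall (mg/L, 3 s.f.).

Mixed DO = (13.4×8.26 + 2.99×2.85)/(13.4+2.99) = 119.2/16.39 = 7.273 mg/L.
Mixed L₀ = (13.4×2.44 + 2.99×120)/(16.39) = 391.5/16.39 = 23.89 mg/L.
Initial deficit D₀ = C_s − DO₀ = 9.11 − 7.273 = 1.837 mg/L.
D(0.668) = [0.345×23.89/(1.17−0.345)](e^(−0.345×0.668) − e^(−1.17×0.668)) + 1.837 e^(−1.17×0.668)
= 9.989 × (0.7942 − 0.4577) + 1.837 × 0.4577 = 4.202 mg/L.
DO = 9.11 − 4.202 = 4.908 mg/L.

DO ≈ 4.91 mg/L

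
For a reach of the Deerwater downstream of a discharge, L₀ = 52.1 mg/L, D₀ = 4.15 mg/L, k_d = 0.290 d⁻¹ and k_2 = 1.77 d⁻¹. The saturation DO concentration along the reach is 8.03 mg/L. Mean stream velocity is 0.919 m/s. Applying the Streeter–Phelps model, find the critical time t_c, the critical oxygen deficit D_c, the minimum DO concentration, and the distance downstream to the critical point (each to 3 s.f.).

t_c ≈ 0.870 d; D_c ≈ 6.63 mg/L; min DO ≈ 1.40 mg/L; x_c ≈ 69.1 km

At the critical point dD/dt = 0, so k_d L₀ e^(−k_d t) = k_2 D. Substituting D(t) from the Streeter–Phelps equation and solving for t gives
t_c = ln[(k_2/k_d)(1 − D₀(k_2−k_d)/(k_d L₀))] / (k_2−k_d).
Here k_2−k_d = 1.480 d⁻¹ and 1 − D₀(k_2−k_d)/(k_d L₀) = 1 − 4.15×1.480/(0.290×52.1) = 0.5935, so
t_c = ln(6.103 × 0.5935) / 1.480 = 1.287 / 1.480 = 0.8697 d.
L(t_c) = L₀ e^(−k_d t_c) = 52.1 × 0.7771 = 40.49 mg/L, and at the critical point k_2 D_c = k_d L, so D_c = (0.290/1.77) × 40.49 = 6.633 mg/L.
Minimum DO = C_s − D_c = 8.03 − 6.633 = 1.397 mg/L.
x_c = v t_c = 0.919 m/s × 0.8697 d × 86400 s/d = 69050 m ≈ 69.1 km.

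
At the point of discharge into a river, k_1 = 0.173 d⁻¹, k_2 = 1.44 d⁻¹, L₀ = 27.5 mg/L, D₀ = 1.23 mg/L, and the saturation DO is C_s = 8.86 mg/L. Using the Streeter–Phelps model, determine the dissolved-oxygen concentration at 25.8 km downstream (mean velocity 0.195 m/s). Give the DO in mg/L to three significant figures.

Travel time t = x/v = 25.8 km / (0.195 m/s) = 25800 m / 0.195 m/s = 132300 s = 1.531 d.
k_1 L₀/(k_2−k_1) = 0.173×27.5/(1.44−0.173) = 4.757/1.267 = 3.755 mg/L.
e^(−k_1 t) = e^(−0.173×1.531) = 0.7673; e^(−k_2 t) = e^(−1.44×1.531) = 0.1102.
D = 3.755 × (0.7673 − 0.1102) + 1.23 × 0.1102 = 2.467 + 0.1356 = 2.603 mg/L.
DO = C_s − D = 8.86 − 2.603 = 6.257 mg/L.

DO ≈ 6.26 mg/L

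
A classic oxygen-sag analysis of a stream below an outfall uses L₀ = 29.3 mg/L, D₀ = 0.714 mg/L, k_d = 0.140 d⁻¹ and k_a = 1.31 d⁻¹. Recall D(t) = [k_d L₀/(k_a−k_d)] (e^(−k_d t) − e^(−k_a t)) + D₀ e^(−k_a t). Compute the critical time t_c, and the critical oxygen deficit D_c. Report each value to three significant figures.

t_c = [1/(k_a−k_d)] ln[(k_a/k_d)(1 − D₀(k_a−k_d)/(k_d L₀))]
= [1/(1.31−0.140)] ln[(1.31/0.140)(1 − 0.714×1.170/(0.140×29.3))]
= (1/1.170) ln[9.357 × 0.7963] = 0.8547 × ln(7.452) = 0.8547 × 2.008 = 1.717 d.
D_c = (k_d/k_a) L₀ e^(−k_d t_c) = (0.140/1.31) × 29.3 × e^(−0.140×1.717) = 0.1069 × 29.3 × 0.7864 = 2.462 mg/L.

t_c ≈ 1.72 d; D_c ≈ 2.46 mg/L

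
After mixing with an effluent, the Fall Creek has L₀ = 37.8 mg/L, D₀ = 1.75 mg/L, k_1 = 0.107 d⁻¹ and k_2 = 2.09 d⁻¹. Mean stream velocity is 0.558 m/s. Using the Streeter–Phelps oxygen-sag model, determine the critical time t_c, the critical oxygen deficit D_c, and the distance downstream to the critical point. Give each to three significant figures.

t_c ≈ 0.514 d; D_c ≈ 1.83 mg/L; x_c ≈ 24.8 km

At the critical point dD/dt = 0, so k_1 L₀ e^(−k_1 t) = k_2 D. Substituting D(t) from the Streeter–Phelps equation and solving for t gives
t_c = ln[(k_2/k_1)(1 − D₀(k_2−k_1)/(k_1 L₀))] / (k_2−k_1).
Here k_2−k_1 = 1.983 d⁻¹ and 1 − D₀(k_2−k_1)/(k_1 L₀) = 1 − 1.75×1.983/(0.107×37.8) = 0.1420, so
t_c = ln(19.53 × 0.1420) / 1.983 = 1.020 / 1.983 = 0.5145 d.
L(t_c) = L₀ e^(−k_1 t_c) = 37.8 × 0.9464 = 35.78 mg/L, and at the critical point k_2 D_c = k_1 L, so D_c = (0.107/2.09) × 35.78 = 1.832 mg/L.
x_c = v t_c = 0.558 m/s × 0.5145 d × 86400 s/d = 24800 m ≈ 24.8 km.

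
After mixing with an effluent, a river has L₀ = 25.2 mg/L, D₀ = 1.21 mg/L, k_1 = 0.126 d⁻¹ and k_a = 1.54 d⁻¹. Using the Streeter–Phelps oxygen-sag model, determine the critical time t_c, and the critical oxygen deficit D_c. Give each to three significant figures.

With k_a/k_1 = 12.22 and 1 − D₀(k_a−k_1)/(k_1 L₀) = 0.4612,
t_c = ln(12.22 × 0.4612) / (1.54 − 0.126) = ln(5.636) / 1.414 = 1.729/1.414 = 1.223 d.
L(t_c) = L₀ e^(−k_1 t_c) = 25.2 × 0.8572 = 21.60 mg/L, and at the critical point k_a D_c = k_1 L, so D_c = (0.126/1.54) × 21.60 = 1.767 mg/L.

t_c ≈ 1.22 d; D_c ≈ 1.77 mg/L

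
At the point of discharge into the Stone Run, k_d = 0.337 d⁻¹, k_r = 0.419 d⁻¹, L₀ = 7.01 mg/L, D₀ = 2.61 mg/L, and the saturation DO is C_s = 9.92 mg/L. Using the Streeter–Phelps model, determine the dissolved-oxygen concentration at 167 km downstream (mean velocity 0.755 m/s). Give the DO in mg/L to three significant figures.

DO ≈ 6.73 mg/L

Travel time t = x/v = 167 km / (0.755 m/s) = 167000 m / 0.755 m/s = 221200 s = 2.560 d.
k_d L₀/(k_r−k_d) = 0.337×7.01/(0.419−0.337) = 2.362/0.08200 = 28.81 mg/L.
e^(−k_d t) = e^(−0.337×2.560) = 0.4220; e^(−k_r t) = e^(−0.419×2.560) = 0.3421.
D = 28.81 × (0.4220 − 0.3421) + 2.61 × 0.3421 = 2.302 + 0.8929 = 3.195 mg/L.
DO = C_s − D = 9.92 − 3.195 = 6.725 mg/L.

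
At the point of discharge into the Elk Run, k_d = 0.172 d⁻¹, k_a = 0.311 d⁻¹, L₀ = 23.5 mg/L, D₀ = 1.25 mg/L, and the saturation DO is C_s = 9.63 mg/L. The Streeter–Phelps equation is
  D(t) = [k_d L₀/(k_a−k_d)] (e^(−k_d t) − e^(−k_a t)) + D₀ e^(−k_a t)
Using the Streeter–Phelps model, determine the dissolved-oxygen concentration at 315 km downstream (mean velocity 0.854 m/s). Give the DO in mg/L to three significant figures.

Travel time t = x/v = 315 km / (0.854 m/s) = 315000 m / 0.854 m/s = 368900 s = 4.269 d.
k_d L₀/(k_a−k_d) = 0.172×23.5/(0.311−0.172) = 4.042/0.1390 = 29.08 mg/L.
e^(−k_d t) = e^(−0.172×4.269) = 0.4798; e^(−k_a t) = e^(−0.311×4.269) = 0.2651.
D = 29.08 × (0.4798 − 0.2651) + 1.25 × 0.2651 = 6.245 + 0.3314 = 6.576 mg/L.
DO = C_s − D = 9.63 − 6.576 = 3.054 mg/L.

DO ≈ 3.05 mg/L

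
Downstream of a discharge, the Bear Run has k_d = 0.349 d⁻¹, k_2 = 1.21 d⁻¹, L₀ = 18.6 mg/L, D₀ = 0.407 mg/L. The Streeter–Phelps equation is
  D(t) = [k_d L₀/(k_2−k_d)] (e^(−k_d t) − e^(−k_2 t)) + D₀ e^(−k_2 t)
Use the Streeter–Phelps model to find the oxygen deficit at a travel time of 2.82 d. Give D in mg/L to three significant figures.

k_d L₀/(k_2−k_d) = 0.349×18.6/(1.21−0.349) = 6.491/0.8610 = 7.539 mg/L.
e^(−k_d t) = e^(−0.349×2.820) = 0.3737; e^(−k_2 t) = e^(−1.21×2.820) = 0.03297.
D = 7.539 × (0.3737 − 0.03297) + 0.407 × 0.03297 = 2.569 + 0.01342 = 2.583 mg/L.

D ≈ 2.58 mg/L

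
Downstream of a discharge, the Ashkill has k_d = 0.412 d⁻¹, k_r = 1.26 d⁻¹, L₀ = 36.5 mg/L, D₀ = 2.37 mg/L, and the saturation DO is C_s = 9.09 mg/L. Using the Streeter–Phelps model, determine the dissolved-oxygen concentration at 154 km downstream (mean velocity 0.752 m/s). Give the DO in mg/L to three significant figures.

DO ≈ 3.19 mg/L

Travel time t = x/v = 154 km / (0.752 m/s) = 154000 m / 0.752 m/s = 204800 s = 2.370 d.
k_d L₀/(k_r−k_d) = 0.412×36.5/(1.26−0.412) = 15.04/0.8480 = 17.73 mg/L.
e^(−k_d t) = e^(−0.412×2.370) = 0.3766; e^(−k_r t) = e^(−1.26×2.370) = 0.05046.
D = 17.73 × (0.3766 − 0.05046) + 2.37 × 0.05046 = 5.784 + 0.1196 = 5.903 mg/L.
DO = C_s − D = 9.09 − 5.903 = 3.187 mg/L.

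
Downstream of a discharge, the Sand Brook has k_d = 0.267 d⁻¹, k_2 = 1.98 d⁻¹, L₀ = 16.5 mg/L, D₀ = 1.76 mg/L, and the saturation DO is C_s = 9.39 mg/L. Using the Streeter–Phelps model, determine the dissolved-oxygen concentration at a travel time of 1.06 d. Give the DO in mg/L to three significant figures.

DO ≈ 7.55 mg/L

k_d L₀/(k_2−k_d) = 0.267×16.5/(1.98−0.267) = 4.405/1.713 = 2.572 mg/L.
e^(−k_d t) = e^(−0.267×1.060) = 0.7535; e^(−k_2 t) = e^(−1.98×1.060) = 0.1226.
D = 2.572 × (0.7535 − 0.1226) + 1.76 × 0.1226 = 1.623 + 0.2158 = 1.838 mg/L.
DO = C_s − D = 9.39 − 1.838 = 7.552 mg/L.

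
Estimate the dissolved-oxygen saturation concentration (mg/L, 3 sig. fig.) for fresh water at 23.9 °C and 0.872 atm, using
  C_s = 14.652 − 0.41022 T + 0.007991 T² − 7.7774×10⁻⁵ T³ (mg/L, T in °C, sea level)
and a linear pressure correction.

At sea level: C_s = 14.652 − 0.41022×23.9 + 0.007991×23.9² − 7.7774×10⁻⁵×23.9³ = 8.351 mg/L.
Pressure correction: C_s' = 8.351 × 0.872 = 7.282 mg/L.

C_s ≈ 7.28 mg/L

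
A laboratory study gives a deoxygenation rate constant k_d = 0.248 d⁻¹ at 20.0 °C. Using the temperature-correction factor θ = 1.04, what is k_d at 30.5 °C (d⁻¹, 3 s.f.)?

k_d ≈ 0.374 d⁻¹

k_d(T₂) = k_d(T₁) · θ^(T₂−T₁) = 0.248 × 1.04^(30.5−20.0)
= 0.248 × 1.04^10.5 = 0.248 × 1.510 = 0.3744 d⁻¹.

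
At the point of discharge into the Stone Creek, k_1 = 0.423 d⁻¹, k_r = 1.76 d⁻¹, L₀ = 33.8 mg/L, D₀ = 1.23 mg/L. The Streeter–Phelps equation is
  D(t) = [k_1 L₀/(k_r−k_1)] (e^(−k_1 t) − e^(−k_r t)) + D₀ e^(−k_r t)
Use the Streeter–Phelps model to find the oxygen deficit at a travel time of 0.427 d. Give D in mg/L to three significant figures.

k_1 L₀/(k_r−k_1) = 0.423×33.8/(1.76−0.423) = 14.30/1.337 = 10.69 mg/L.
e^(−k_1 t) = e^(−0.423×0.4270) = 0.8348; e^(−k_r t) = e^(−1.76×0.4270) = 0.4716.
D = 10.69 × (0.8348 − 0.4716) + 1.23 × 0.4716 = 3.883 + 0.5801 = 4.463 mg/L.

D ≈ 4.46 mg/L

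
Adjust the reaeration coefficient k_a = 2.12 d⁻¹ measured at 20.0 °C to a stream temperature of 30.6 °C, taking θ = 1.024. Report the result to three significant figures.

k_a(T₂) = k_a(T₁) · θ^(T₂−T₁) = 2.12 × 1.024^(30.6−20.0)
= 2.12 × 1.024^10.6 = 2.12 × 1.286 = 2.726 d⁻¹.

k_a ≈ 2.73 d⁻¹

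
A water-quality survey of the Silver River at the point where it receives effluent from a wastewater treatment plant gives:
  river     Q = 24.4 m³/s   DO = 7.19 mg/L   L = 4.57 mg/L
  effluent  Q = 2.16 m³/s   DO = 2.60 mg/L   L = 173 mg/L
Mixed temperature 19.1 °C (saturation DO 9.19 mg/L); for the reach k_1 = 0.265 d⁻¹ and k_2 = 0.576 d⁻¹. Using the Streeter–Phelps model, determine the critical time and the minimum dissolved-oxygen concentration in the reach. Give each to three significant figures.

t_c ≈ 1.96 d; minimum DO ≈ 4.20 mg/L

Mixed DO = (24.4×7.19 + 2.16×2.60)/(24.4+2.16) = 181.1/26.56 = 6.817 mg/L.
Mixed L₀ = (24.4×4.57 + 2.16×173)/(26.56) = 485.2/26.56 = 18.27 mg/L.
Initial deficit D₀ = C_s − DO₀ = 9.19 − 6.817 = 2.373 mg/L.
t_c = (1/0.3110) ln[(0.576/0.265)(1 − 2.373×0.3110/(0.265×18.27))] = 3.215 × ln(1.842) = 1.964 d.
D_c = (0.265/0.576) × 18.27 × e^(−0.265×1.964) = 0.4601 × 18.27 × 0.5942 = 4.994 mg/L.
Minimum DO = 9.19 − 4.994 = 4.196 mg/L.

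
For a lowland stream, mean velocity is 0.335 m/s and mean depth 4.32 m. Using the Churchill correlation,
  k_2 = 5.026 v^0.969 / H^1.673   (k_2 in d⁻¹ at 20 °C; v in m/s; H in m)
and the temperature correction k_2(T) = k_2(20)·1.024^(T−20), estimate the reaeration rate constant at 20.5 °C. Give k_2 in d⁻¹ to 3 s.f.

k_2(20) = 5.026 × 0.335^0.969 / 4.32^1.673 = 5.026 × 0.3466 / 11.57 = 0.1506 d⁻¹.
k_2(20.5) = 0.1506 × 1.024^(20.5−20) = 0.1506 × 1.012 = 0.1524 d⁻¹.

k_2 ≈ 0.152 d⁻¹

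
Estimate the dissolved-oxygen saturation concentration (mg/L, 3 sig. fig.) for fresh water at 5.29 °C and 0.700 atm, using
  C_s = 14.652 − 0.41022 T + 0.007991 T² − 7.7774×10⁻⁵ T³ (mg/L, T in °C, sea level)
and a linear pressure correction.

C_s ≈ 8.89 mg/L

At sea level: C_s = 14.652 − 0.41022×5.29 + 0.007991×5.29² − 7.7774×10⁻⁵×5.29³ = 12.69 mg/L.
Pressure correction: C_s' = 12.69 × 0.700 = 8.886 mg/L.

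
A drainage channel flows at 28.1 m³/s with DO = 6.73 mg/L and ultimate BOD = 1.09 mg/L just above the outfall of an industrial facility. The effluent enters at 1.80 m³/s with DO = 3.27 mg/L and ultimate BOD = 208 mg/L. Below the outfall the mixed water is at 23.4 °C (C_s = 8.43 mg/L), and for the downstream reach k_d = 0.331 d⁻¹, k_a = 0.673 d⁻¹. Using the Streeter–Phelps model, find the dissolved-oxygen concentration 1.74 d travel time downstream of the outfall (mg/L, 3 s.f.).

Mixed DO = (28.1×6.73 + 1.80×3.27)/(28.1+1.80) = 195.0/29.90 = 6.522 mg/L.
Mixed L₀ = (28.1×1.09 + 1.80×208)/(29.90) = 405.0/29.90 = 13.55 mg/L.
Initial deficit D₀ = C_s − DO₀ = 8.43 − 6.522 = 1.908 mg/L.
D(1.74) = [0.331×13.55/(0.673−0.331)](e^(−0.331×1.74) − e^(−0.673×1.74)) + 1.908 e^(−0.673×1.74)
= 13.11 × (0.5622 − 0.3101) + 1.908 × 0.3101 = 3.897 mg/L.
DO = 8.43 − 3.897 = 4.533 mg/L.

DO ≈ 4.53 mg/L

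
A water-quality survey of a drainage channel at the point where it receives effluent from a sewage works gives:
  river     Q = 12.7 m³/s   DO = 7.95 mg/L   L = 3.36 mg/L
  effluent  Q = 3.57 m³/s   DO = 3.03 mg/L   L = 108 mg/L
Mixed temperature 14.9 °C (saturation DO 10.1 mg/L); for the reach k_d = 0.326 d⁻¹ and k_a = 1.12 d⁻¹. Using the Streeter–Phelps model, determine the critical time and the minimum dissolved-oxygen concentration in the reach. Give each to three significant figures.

Mixed DO = (12.7×7.95 + 3.57×3.03)/(12.7+3.57) = 111.8/16.27 = 6.870 mg/L.
Mixed L₀ = (12.7×3.36 + 3.57×108)/(16.27) = 428.2/16.27 = 26.32 mg/L.
Initial deficit D₀ = C_s − DO₀ = 10.1 − 6.870 = 3.230 mg/L.
t_c = (1/0.7940) ln[(1.12/0.326)(1 − 3.230×0.7940/(0.326×26.32))] = 1.259 × ln(2.409) = 1.107 d.
D_c = (0.326/1.12) × 26.32 × e^(−0.326×1.107) = 0.2911 × 26.32 × 0.6970 = 5.340 mg/L.
Minimum DO = 10.1 − 5.340 = 4.760 mg/L.

t_c ≈ 1.11 d; minimum DO ≈ 4.76 mg/L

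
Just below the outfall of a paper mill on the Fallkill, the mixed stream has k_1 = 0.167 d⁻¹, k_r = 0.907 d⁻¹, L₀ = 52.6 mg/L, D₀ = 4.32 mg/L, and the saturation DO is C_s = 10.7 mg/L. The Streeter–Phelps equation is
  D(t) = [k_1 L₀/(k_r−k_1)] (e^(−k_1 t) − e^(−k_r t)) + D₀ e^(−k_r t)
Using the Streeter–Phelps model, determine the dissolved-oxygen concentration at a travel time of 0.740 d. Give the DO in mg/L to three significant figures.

k_1 L₀/(k_r−k_1) = 0.167×52.6/(0.907−0.167) = 8.784/0.7400 = 11.87 mg/L.
e^(−k_1 t) = e^(−0.167×0.7400) = 0.8838; e^(−k_r t) = e^(−0.907×0.7400) = 0.5111.
D = 11.87 × (0.8838 − 0.5111) + 4.32 × 0.5111 = 4.424 + 2.208 = 6.631 mg/L.
DO = C_s − D = 10.7 − 6.631 = 4.069 mg/L.

DO ≈ 4.07 mg/L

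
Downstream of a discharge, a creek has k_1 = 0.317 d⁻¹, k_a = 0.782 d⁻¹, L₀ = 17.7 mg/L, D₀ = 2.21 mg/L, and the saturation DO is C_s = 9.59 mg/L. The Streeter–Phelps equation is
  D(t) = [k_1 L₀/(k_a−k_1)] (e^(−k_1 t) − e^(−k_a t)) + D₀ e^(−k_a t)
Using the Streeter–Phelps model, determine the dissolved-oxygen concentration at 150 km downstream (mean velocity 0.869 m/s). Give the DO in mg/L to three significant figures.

DO ≈ 5.25 mg/L

Travel time t = x/v = 150 km / (0.869 m/s) = 150000 m / 0.869 m/s = 172600 s = 1.998 d.
k_1 L₀/(k_a−k_1) = 0.317×17.7/(0.782−0.317) = 5.611/0.4650 = 12.07 mg/L.
e^(−k_1 t) = e^(−0.317×1.998) = 0.5308; e^(−k_a t) = e^(−0.782×1.998) = 0.2097.
D = 12.07 × (0.5308 − 0.2097) + 2.21 × 0.2097 = 3.875 + 0.4633 = 4.339 mg/L.
DO = C_s − D = 9.59 − 4.339 = 5.251 mg/L.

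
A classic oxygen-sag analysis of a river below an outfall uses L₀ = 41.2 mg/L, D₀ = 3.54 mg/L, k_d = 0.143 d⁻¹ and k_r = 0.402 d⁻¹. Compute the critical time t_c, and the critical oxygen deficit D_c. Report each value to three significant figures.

t_c = [1/(k_r−k_d)] ln[(k_r/k_d)(1 − D₀(k_r−k_d)/(k_d L₀))]
= [1/(0.402−0.143)] ln[(0.402/0.143)(1 − 3.54×0.2590/(0.143×41.2))]
= (1/0.2590) ln[2.811 × 0.8444] = 3.861 × ln(2.374) = 3.861 × 0.8645 = 3.338 d.
D_c = (k_d/k_r) L₀ e^(−k_d t_c) = (0.143/0.402) × 41.2 × e^(−0.143×3.338) = 0.3557 × 41.2 × 0.6205 = 9.093 mg/L.

t_c ≈ 3.34 d; D_c ≈ 9.09 mg/L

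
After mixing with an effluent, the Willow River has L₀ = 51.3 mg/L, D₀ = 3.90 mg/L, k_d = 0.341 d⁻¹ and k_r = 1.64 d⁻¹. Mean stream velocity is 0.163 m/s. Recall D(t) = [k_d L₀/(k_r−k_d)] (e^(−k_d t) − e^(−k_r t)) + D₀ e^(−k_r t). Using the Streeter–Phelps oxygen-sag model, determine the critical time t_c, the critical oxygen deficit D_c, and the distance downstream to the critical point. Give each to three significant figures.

t_c ≈ 0.946 d; D_c ≈ 7.73 mg/L; x_c ≈ 13.3 km

At the critical point dD/dt = 0, so k_d L₀ e^(−k_d t) = k_r D. Substituting D(t) from the Streeter–Phelps equation and solving for t gives
t_c = ln[(k_r/k_d)(1 − D₀(k_r−k_d)/(k_d L₀))] / (k_r−k_d).
Here k_r−k_d = 1.299 d⁻¹ and 1 − D₀(k_r−k_d)/(k_d L₀) = 1 − 3.90×1.299/(0.341×51.3) = 0.7104, so
t_c = ln(4.809 × 0.7104) / 1.299 = 1.229 / 1.299 = 0.9458 d.
D_c = (k_d/k_r) L₀ e^(−k_d t_c) = (0.341/1.64) × 51.3 × e^(−0.341×0.9458) = 0.2079 × 51.3 × 0.7243 = 7.726 mg/L.
x_c = v t_c = 0.163 m/s × 0.9458 d × 86400 s/d = 13320 m ≈ 13.3 km.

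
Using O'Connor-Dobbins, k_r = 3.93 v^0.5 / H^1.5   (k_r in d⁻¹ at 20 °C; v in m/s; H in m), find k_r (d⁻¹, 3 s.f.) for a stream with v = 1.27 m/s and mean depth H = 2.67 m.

k_r = 3.93 × 1.27^0.5 / 2.67^1.5 = 3.93 × 1.127 / 4.363 = 1.015 d⁻¹.

k_r ≈ 1.02 d⁻¹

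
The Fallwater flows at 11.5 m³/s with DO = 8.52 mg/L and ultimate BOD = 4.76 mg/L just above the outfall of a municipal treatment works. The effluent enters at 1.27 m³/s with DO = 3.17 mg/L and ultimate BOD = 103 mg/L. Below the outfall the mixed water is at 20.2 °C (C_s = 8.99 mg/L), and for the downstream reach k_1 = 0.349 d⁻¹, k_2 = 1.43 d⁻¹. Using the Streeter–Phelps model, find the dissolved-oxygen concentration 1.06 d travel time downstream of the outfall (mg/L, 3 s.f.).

Mixed DO = (11.5×8.52 + 1.27×3.17)/(11.5+1.27) = 102.0/12.77 = 7.988 mg/L.
Mixed L₀ = (11.5×4.76 + 1.27×103)/(12.77) = 185.6/12.77 = 14.53 mg/L.
Initial deficit D₀ = C_s − DO₀ = 8.99 − 7.988 = 1.002 mg/L.
D(1.06) = [0.349×14.53/(1.43−0.349)](e^(−0.349×1.06) − e^(−1.43×1.06)) + 1.002 e^(−1.43×1.06)
= 4.691 × (0.6908 − 0.2196) + 1.002 × 0.2196 = 2.430 mg/L.
DO = 8.99 − 2.430 = 6.560 mg/L.

DO ≈ 6.56 mg/L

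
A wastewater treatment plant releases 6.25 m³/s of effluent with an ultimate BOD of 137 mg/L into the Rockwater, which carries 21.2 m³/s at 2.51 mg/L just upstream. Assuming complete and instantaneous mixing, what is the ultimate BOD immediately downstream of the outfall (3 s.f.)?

33.1 mg/L

Flow-weighted mixing: C = (Q_r C_r + Q_w C_w)/(Q_r + Q_w)
= (21.2×2.51 + 6.25×137)/(21.2 + 6.25) = 909.5/27.45 = 33.13 mg/L.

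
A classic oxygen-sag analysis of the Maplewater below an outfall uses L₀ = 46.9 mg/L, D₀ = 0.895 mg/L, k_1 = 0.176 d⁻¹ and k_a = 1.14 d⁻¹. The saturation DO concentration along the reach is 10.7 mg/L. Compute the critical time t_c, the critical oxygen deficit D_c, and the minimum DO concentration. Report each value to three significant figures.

t_c = [1/(k_a−k_1)] ln[(k_a/k_1)(1 − D₀(k_a−k_1)/(k_1 L₀))]
= [1/(1.14−0.176)] ln[(1.14/0.176)(1 − 0.895×0.9640/(0.176×46.9))]
= (1/0.9640) ln[6.477 × 0.8955] = 1.037 × ln(5.800) = 1.037 × 1.758 = 1.824 d.
D_c = (k_1/k_a) L₀ e^(−k_1 t_c) = (0.176/1.14) × 46.9 × e^(−0.176×1.824) = 0.1544 × 46.9 × 0.7255 = 5.253 mg/L.
Minimum DO = C_s − D_c = 10.7 − 5.253 = 5.447 mg/L.

t_c ≈ 1.82 d; D_c ≈ 5.25 mg/L; min DO ≈ 5.45 mg/L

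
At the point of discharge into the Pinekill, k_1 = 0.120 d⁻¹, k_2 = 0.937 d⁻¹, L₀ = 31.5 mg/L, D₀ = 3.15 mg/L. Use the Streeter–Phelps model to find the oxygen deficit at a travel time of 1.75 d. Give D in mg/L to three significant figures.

k_1 L₀/(k_2−k_1) = 0.120×31.5/(0.937−0.120) = 3.780/0.8170 = 4.627 mg/L.
e^(−k_1 t) = e^(−0.120×1.750) = 0.8106; e^(−k_2 t) = e^(−0.937×1.750) = 0.1940.
D = 4.627 × (0.8106 − 0.1940) + 3.15 × 0.1940 = 2.853 + 0.6112 = 3.464 mg/L.

D ≈ 3.46 mg/L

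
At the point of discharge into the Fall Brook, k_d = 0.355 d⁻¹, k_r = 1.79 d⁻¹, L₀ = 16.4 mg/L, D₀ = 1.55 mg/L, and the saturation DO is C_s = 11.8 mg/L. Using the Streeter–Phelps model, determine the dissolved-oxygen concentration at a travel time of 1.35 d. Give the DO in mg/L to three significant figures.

k_d L₀/(k_r−k_d) = 0.355×16.4/(1.79−0.355) = 5.822/1.435 = 4.057 mg/L.
e^(−k_d t) = e^(−0.355×1.350) = 0.6192; e^(−k_r t) = e^(−1.79×1.350) = 0.08923.
D = 4.057 × (0.6192 − 0.08923) + 1.55 × 0.08923 = 2.150 + 0.1383 = 2.289 mg/L.
DO = C_s − D = 11.8 − 2.289 = 9.511 mg/L.

DO ≈ 9.51 mg/L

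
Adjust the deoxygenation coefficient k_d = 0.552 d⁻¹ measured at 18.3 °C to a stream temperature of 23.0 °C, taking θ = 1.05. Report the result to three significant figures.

k_d ≈ 0.694 d⁻¹

k_d(T₂) = k_d(T₁) · θ^(T₂−T₁) = 0.552 × 1.05^(23.0−18.3)
= 0.552 × 1.05^4.70 = 0.552 × 1.258 = 0.6943 d⁻¹.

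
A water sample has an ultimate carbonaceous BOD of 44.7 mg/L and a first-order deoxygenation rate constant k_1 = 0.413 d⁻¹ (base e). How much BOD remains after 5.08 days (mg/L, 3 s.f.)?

L_t = L₀ e^(−k_1 t) = 44.7 × e^(−0.413×5.08) = 44.7 × 0.1227 = 5.485 mg/L.

L ≈ 5.48 mg/L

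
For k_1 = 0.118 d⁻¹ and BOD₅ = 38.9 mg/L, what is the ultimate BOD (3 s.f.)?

BOD₅ = L₀(1 − e^(−5k_1)) ⇒ L₀ = BOD₅ / (1 − e^(−5×0.118))
= 38.9 / (1 − 0.5543) = 38.9 / 0.4457 = 87.28 mg/L.

L₀ ≈ 87.3 mg/L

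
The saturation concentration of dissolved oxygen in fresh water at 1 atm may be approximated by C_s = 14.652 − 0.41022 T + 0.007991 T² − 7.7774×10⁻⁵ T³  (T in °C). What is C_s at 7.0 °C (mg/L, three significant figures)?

C_s ≈ 12.1 mg/L

C_s = 14.652 − 0.41022×7.0 + 0.007991×7.0² − 7.7774×10⁻⁵×7.0³ = 12.15 mg/L.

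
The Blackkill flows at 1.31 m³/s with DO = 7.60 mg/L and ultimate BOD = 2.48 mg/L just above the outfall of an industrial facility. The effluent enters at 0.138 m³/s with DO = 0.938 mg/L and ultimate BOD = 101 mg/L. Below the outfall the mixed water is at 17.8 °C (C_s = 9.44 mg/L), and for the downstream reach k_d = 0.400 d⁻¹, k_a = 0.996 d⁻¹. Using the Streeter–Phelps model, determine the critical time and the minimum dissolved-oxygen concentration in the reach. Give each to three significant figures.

Mixed DO = (1.31×7.60 + 0.138×0.938)/(1.31+0.138) = 10.09/1.448 = 6.965 mg/L.
Mixed L₀ = (1.31×2.48 + 0.138×101)/(1.448) = 17.19/1.448 = 11.87 mg/L.
Initial deficit D₀ = C_s − DO₀ = 9.44 − 6.965 = 2.475 mg/L.
t_c = (1/0.5960) ln[(0.996/0.400)(1 − 2.475×0.5960/(0.400×11.87))] = 1.678 × ln(1.716) = 0.9064 d.
D_c = (0.400/0.996) × 11.87 × e^(−0.400×0.9064) = 0.4016 × 11.87 × 0.6959 = 3.317 mg/L.
Minimum DO = 9.44 − 3.317 = 6.123 mg/L.

t_c ≈ 0.906 d; minimum DO ≈ 6.12 mg/L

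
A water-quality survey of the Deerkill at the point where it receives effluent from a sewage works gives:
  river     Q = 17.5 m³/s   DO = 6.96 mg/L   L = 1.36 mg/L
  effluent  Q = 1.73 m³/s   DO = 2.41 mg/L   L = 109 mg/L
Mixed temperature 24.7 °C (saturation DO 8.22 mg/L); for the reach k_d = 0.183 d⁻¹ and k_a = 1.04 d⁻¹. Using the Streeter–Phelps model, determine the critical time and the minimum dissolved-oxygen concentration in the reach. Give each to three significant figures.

t_c ≈ 0.591 d; minimum DO ≈ 6.48 mg/L

Mixed DO = (17.5×6.96 + 1.73×2.41)/(17.5+1.73) = 126.0/19.23 = 6.551 mg/L.
Mixed L₀ = (17.5×1.36 + 1.73×109)/(19.23) = 212.4/19.23 = 11.04 mg/L.
Initial deficit D₀ = C_s − DO₀ = 8.22 − 6.551 = 1.669 mg/L.
t_c = (1/0.8570) ln[(1.04/0.183)(1 − 1.669×0.8570/(0.183×11.04))] = 1.167 × ln(1.660) = 0.5915 d.
D_c = (0.183/1.04) × 11.04 × e^(−0.183×0.5915) = 0.1760 × 11.04 × 0.8974 = 1.744 mg/L.
Minimum DO = 8.22 − 1.744 = 6.476 mg/L.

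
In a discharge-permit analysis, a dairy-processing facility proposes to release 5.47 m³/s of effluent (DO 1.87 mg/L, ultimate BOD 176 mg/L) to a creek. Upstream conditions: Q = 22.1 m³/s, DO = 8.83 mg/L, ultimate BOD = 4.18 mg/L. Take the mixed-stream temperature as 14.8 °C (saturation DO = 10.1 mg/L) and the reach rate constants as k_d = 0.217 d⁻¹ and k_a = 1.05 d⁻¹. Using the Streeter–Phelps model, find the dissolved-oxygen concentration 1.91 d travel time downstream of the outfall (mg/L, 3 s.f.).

DO ≈ 4.50 mg/L

Mixed DO = (22.1×8.83 + 5.47×1.87)/(22.1+5.47) = 205.4/27.57 = 7.449 mg/L.
Mixed L₀ = (22.1×4.18 + 5.47×176)/(27.57) = 1055/27.57 = 38.27 mg/L.
Initial deficit D₀ = C_s − DO₀ = 10.1 − 7.449 = 2.651 mg/L.
D(1.91) = [0.217×38.27/(1.05−0.217)](e^(−0.217×1.91) − e^(−1.05×1.91)) + 2.651 e^(−1.05×1.91)
= 9.969 × (0.6607 − 0.1346) + 2.651 × 0.1346 = 5.602 mg/L.
DO = 10.1 − 5.602 = 4.498 mg/L.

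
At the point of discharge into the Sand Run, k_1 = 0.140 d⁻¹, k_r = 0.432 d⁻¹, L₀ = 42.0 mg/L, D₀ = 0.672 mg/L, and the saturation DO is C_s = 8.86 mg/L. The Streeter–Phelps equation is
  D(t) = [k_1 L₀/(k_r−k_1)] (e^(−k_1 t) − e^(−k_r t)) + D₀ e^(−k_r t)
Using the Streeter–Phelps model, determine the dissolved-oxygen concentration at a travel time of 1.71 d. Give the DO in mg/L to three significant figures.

k_1 L₀/(k_r−k_1) = 0.140×42.0/(0.432−0.140) = 5.880/0.2920 = 20.14 mg/L.
e^(−k_1 t) = e^(−0.140×1.710) = 0.7871; e^(−k_r t) = e^(−0.432×1.710) = 0.4777.
D = 20.14 × (0.7871 − 0.4777) + 0.672 × 0.4777 = 6.230 + 0.3210 = 6.551 mg/L.
DO = C_s − D = 8.86 − 6.551 = 2.309 mg/L.

DO ≈ 2.31 mg/L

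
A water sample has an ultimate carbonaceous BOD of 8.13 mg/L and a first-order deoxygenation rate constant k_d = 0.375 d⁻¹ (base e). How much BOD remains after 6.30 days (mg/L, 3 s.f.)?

L ≈ 0.766 mg/L

L_t = L₀ e^(−k_d t) = 8.13 × e^(−0.375×6.30) = 8.13 × 0.09418 = 0.7657 mg/L.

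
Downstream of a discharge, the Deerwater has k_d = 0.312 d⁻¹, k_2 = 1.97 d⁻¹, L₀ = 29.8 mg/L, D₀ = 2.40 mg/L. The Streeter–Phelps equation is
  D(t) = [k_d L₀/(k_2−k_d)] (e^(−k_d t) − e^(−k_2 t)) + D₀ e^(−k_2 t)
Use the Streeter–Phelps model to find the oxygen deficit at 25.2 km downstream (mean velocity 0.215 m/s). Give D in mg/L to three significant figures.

Travel time t = x/v = 25.2 km / (0.215 m/s) = 25200 m / 0.215 m/s = 117200 s = 1.357 d.
k_d L₀/(k_2−k_d) = 0.312×29.8/(1.97−0.312) = 9.298/1.658 = 5.608 mg/L.
e^(−k_d t) = e^(−0.312×1.357) = 0.6549; e^(−k_2 t) = e^(−1.97×1.357) = 0.06908.
D = 5.608 × (0.6549 − 0.06908) + 2.40 × 0.06908 = 3.285 + 0.1658 = 3.451 mg/L.

D ≈ 3.45 mg/L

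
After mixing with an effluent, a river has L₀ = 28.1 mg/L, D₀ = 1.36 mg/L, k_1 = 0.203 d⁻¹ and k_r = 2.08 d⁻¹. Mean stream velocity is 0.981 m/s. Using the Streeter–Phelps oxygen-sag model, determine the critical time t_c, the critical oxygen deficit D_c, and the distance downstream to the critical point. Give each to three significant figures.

t_c ≈ 0.924 d; D_c ≈ 2.27 mg/L; x_c ≈ 78.3 km

With k_r/k_1 = 10.25 and 1 − D₀(k_r−k_1)/(k_1 L₀) = 0.5525,
t_c = ln(10.25 × 0.5525) / (2.08 − 0.203) = ln(5.661) / 1.877 = 1.734/1.877 = 0.9236 d.
D_c = (k_1/k_r) L₀ e^(−k_1 t_c) = (0.203/2.08) × 28.1 × e^(−0.203×0.9236) = 0.09760 × 28.1 × 0.8290 = 2.274 mg/L.
x_c = v t_c = 0.981 m/s × 0.9236 d × 86400 s/d = 78280 m ≈ 78.3 km.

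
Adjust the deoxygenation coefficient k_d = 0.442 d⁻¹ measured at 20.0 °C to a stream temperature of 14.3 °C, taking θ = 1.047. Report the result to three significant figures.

k_d ≈ 0.340 d⁻¹

k_d(T₂) = k_d(T₁) · θ^(T₂−T₁) = 0.442 × 1.047^(14.3−20.0)
= 0.442 × 1.047^-5.70 = 0.442 × 0.7697 = 0.3402 d⁻¹.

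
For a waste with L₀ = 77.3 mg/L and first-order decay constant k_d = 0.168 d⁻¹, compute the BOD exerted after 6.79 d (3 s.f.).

y_t = L₀(1 − e^(−k_d t)) = 77.3 × (1 − e^(−0.168×6.79))
= 77.3 × (1 − 0.3196) = 77.3 × 0.6804 = 52.60 mg/L.

y ≈ 52.6 mg/L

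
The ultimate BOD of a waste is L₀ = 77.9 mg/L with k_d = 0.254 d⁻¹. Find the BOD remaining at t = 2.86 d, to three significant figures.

L ≈ 37.7 mg/L

L_t = L₀ e^(−k_d t) = 77.9 × e^(−0.254×2.86) = 77.9 × 0.4836 = 37.67 mg/L.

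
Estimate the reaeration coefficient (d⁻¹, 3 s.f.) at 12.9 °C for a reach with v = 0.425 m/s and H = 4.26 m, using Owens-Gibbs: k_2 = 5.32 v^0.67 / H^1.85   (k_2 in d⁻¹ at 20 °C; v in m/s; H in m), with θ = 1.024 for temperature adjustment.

k_2 ≈ 0.174 d⁻¹

k_2(20) = 5.32 × 0.425^0.67 / 4.26^1.85 = 5.32 × 0.5637 / 14.60 = 0.2054 d⁻¹.
k_2(12.9) = 0.2054 × 1.024^(12.9−20) = 0.2054 × 0.8450 = 0.1735 d⁻¹.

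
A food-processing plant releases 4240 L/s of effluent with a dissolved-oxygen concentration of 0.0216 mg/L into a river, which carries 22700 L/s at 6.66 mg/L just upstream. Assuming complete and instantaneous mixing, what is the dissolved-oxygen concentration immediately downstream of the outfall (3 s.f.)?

5.62 mg/L

Flow-weighted mixing: C = (Q_r C_r + Q_w C_w)/(Q_r + Q_w)
= (22700×6.66 + 4240×0.0216)/(22700 + 4240) = 151300/26940 = 5.615 mg/L.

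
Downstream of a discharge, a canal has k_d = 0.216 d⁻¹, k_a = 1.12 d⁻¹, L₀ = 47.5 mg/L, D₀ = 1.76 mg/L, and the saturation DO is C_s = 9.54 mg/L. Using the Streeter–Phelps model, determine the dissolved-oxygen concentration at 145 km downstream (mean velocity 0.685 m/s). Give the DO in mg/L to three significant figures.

Travel time t = x/v = 145 km / (0.685 m/s) = 145000 m / 0.685 m/s = 211700 s = 2.450 d.
k_d L₀/(k_a−k_d) = 0.216×47.5/(1.12−0.216) = 10.26/0.9040 = 11.35 mg/L.
e^(−k_d t) = e^(−0.216×2.450) = 0.5891; e^(−k_a t) = e^(−1.12×2.450) = 0.06431.
D = 11.35 × (0.5891 − 0.06431) + 1.76 × 0.06431 = 5.956 + 0.1132 = 6.069 mg/L.
DO = C_s − D = 9.54 − 6.069 = 3.471 mg/L.

DO ≈ 3.47 mg/L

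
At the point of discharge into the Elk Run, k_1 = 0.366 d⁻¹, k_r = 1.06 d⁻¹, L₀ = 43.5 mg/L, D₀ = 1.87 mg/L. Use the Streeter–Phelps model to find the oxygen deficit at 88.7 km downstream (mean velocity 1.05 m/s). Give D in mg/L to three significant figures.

D ≈ 8.57 mg/L

Travel time t = x/v = 88.7 km / (1.05 m/s) = 88700 m / 1.05 m/s = 84480 s = 0.9777 d.
k_1 L₀/(k_r−k_1) = 0.366×43.5/(1.06−0.366) = 15.92/0.6940 = 22.94 mg/L.
e^(−k_1 t) = e^(−0.366×0.9777) = 0.6992; e^(−k_r t) = e^(−1.06×0.9777) = 0.3547.
D = 22.94 × (0.6992 − 0.3547) + 1.87 × 0.3547 = 7.902 + 0.6633 = 8.565 mg/L.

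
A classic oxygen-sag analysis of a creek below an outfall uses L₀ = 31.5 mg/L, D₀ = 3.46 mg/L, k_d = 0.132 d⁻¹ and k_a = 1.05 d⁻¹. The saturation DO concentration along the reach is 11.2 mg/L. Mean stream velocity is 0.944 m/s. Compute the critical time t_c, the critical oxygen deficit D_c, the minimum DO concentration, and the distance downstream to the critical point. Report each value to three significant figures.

At the critical point dD/dt = 0, so k_d L₀ e^(−k_d t) = k_a D. Substituting D(t) from the Streeter–Phelps equation and solving for t gives
t_c = ln[(k_a/k_d)(1 − D₀(k_a−k_d)/(k_d L₀))] / (k_a−k_d).
Here k_a−k_d = 0.9180 d⁻¹ and 1 − D₀(k_a−k_d)/(k_d L₀) = 1 − 3.46×0.9180/(0.132×31.5) = 0.2361, so
t_c = ln(7.955 × 0.2361) / 0.9180 = 0.6303 / 0.9180 = 0.6866 d.
D_c = (k_d/k_a) L₀ e^(−k_d t_c) = (0.132/1.05) × 31.5 × e^(−0.132×0.6866) = 0.1257 × 31.5 × 0.9134 = 3.617 mg/L.
Minimum DO = C_s − D_c = 11.2 − 3.617 = 7.583 mg/L.
x_c = v t_c = 0.944 m/s × 0.6866 d × 86400 s/d = 56000 m ≈ 56.0 km.

t_c ≈ 0.687 d; D_c ≈ 3.62 mg/L; min DO ≈ 7.58 mg/L; x_c ≈ 56.0 km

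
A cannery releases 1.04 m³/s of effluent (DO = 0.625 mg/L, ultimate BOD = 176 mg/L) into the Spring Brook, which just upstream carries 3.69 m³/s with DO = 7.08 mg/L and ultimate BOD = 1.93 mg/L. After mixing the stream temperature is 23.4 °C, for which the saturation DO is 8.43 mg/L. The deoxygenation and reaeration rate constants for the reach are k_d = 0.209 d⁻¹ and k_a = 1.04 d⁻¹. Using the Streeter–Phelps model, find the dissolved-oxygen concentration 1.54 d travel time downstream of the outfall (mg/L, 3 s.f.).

DO ≈ 2.58 mg/L

Mixed DO = (3.69×7.08 + 1.04×0.625)/(3.69+1.04) = 26.78/4.730 = 5.661 mg/L.
Mixed L₀ = (3.69×1.93 + 1.04×176)/(4.730) = 190.2/4.730 = 40.20 mg/L.
Initial deficit D₀ = C_s − DO₀ = 8.43 − 5.661 = 2.769 mg/L.
D(1.54) = [0.209×40.20/(1.04−0.209)](e^(−0.209×1.54) − e^(−1.04×1.54)) + 2.769 e^(−1.04×1.54)
= 10.11 × (0.7248 − 0.2016) + 2.769 × 0.2016 = 5.849 mg/L.
DO = 8.43 − 5.849 = 2.581 mg/L.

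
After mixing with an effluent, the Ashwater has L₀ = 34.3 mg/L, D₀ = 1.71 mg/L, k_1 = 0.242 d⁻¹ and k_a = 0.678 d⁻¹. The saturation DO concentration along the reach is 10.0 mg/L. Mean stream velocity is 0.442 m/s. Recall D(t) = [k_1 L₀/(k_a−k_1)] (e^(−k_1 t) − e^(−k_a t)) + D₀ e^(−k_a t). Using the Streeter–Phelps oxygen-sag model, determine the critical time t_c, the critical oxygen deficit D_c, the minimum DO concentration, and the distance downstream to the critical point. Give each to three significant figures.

t_c ≈ 2.15 d; D_c ≈ 7.28 mg/L; min DO ≈ 2.72 mg/L; x_c ≈ 82.0 km

At the critical point dD/dt = 0, so k_1 L₀ e^(−k_1 t) = k_a D. Substituting D(t) from the Streeter–Phelps equation and solving for t gives
t_c = ln[(k_a/k_1)(1 − D₀(k_a−k_1)/(k_1 L₀))] / (k_a−k_1).
Here k_a−k_1 = 0.4360 d⁻¹ and 1 − D₀(k_a−k_1)/(k_1 L₀) = 1 − 1.71×0.4360/(0.242×34.3) = 0.9102, so
t_c = ln(2.802 × 0.9102) / 0.4360 = 0.9361 / 0.4360 = 2.147 d.
L(t_c) = L₀ e^(−k_1 t_c) = 34.3 × 0.5948 = 20.40 mg/L, and at the critical point k_a D_c = k_1 L, so D_c = (0.242/0.678) × 20.40 = 7.282 mg/L.
Minimum DO = C_s − D_c = 10.0 − 7.282 = 2.718 mg/L.
x_c = v t_c = 0.442 m/s × 2.147 d × 86400 s/d = 81990 m ≈ 82.0 km.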